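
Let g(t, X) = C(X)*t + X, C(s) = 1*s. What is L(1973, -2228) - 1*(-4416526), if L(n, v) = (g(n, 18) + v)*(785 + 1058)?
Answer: 65795798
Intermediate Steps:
C(s) = s
g(t, X) = X + X*t (g(t, X) = X*t + X = X + X*t)
L(n, v) = 33174 + 1843*v + 33174*n (L(n, v) = (18*(1 + n) + v)*(785 + 1058) = ((18 + 18*n) + v)*1843 = (18 + v + 18*n)*1843 = 33174 + 1843*v + 33174*n)
L(1973, -2228) - 1*(-4416526) = (33174 + 1843*(-2228) + 33174*1973) - 1*(-4416526) = (33174 - 4106204 + 65452302) + 4416526 = 61379272 + 4416526 = 65795798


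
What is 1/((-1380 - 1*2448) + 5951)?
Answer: 1/2123 ≈ 0.00047103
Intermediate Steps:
1/((-1380 - 1*2448) + 5951) = 1/((-1380 - 2448) + 5951) = 1/(-3828 + 5951) = 1/2123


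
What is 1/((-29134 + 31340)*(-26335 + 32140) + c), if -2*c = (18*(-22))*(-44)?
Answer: 1/12797118 ≈ 7.8143e-8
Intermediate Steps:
c = -8712 (c = -18*(-22)*(-44)/2 = -(-198)*(-44) = -½*17424 = -8712)
1/((-29134 + 31340)*(-26335 + 32140) + c) = 1/((-29134 + 31340)*(-26335 + 32140) - 8712) = 1/(2206*5805 - 8712) = 1/(12805830 - 8712) = 1/12797118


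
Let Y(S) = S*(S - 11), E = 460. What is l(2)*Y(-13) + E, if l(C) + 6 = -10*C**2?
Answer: -13892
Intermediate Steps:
l(C) = -6 - 10*C**2
Y(S) = S*(-11 + S)
l(2)*Y(-13) + E = (-6 - 10*2**2)*(-13*(-11 - 13)) + 460 = (-6 - 10*4)*(-13*(-24)) + 460 = (-6 - 40)*312 + 460 = -46*312 + 460 = -14352 + 460 = -13892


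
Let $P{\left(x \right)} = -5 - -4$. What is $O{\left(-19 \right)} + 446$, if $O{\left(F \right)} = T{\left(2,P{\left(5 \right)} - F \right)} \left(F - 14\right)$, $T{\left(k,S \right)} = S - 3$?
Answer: $-49$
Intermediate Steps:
$P{\left(x \right)} = -1$ ($P{\left(x \right)} = -5 + 4 = -1$)
$T{\left(k,S \right)} = -3 + S$
$O{\left(F \right)} = \left(-14 + F\right) \left(-4 - F\right)$ ($O{\left(F \right)} = \left(-3 - \left(1 + F\right)\right) \left(F - 14\right) = \left(-4 - F\right) \left(-14 + F\right) = \left(-14 + F\right) \left(-4 - F\right)$)
$O{\left(-19 \right)} + 446 = - \left(-14 - 19\right) \left(4 - 19\right) + 446 = \left(-1\right) \left(-33\right) \left(-15\right) + 446 = -495 + 446 = -49$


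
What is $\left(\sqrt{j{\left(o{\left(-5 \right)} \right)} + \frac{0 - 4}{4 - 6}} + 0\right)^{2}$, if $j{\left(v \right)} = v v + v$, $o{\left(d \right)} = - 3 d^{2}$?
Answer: $5552$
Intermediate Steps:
$j{\left(v \right)} = v + v^{2}$ ($j{\left(v \right)} = v^{2} + v = v + v^{2}$)
$\left(\sqrt{j{\left(o{\left(-5 \right)} \right)} + \frac{0 - 4}{4 - 6}} + 0\right)^{2} = \left(\sqrt{- 3 \left(-5\right)^{2} \left(1 - 3 \left(-5\right)^{2}\right) + \frac{0 - 4}{4 - 6}} + 0\right)^{2} = \left(\sqrt{\left(-3\right) 25 \left(1 - 75\right) - \frac{4}{4 - 6}} + 0\right)^{2} = \left(\sqrt{- 75 \left(1 - 75\right) - \frac{4}{-2}} + 0\right)^{2} = \left(\sqrt{\left(-75\right) \left(-74\right) - -2} + 0\right)^{2} = \left(\sqrt{5550 + 2} + 0\right)^{2} = \left(\sqrt{5552} + 0\right)^{2} = \left(4 \sqrt{347} + 0\right)^{2} = \left(4 \sqrt{347}\right)^{2} = 5552$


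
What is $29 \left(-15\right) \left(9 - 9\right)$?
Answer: $0$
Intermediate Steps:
$29 \left(-15\right) \left(9 - 9\right) = - 435 \left(9 - 9\right) = \left(-435\right) 0 = 0$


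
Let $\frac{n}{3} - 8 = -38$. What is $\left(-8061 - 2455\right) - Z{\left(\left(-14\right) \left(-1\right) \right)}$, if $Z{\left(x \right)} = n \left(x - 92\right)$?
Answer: $-17536$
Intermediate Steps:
$n = -90$ ($n = 24 + 3 \left(-38\right) = 24 - 114 = -90$)
$Z{\left(x \right)} = 8280 - 90 x$ ($Z{\left(x \right)} = - 90 \left(x - 92\right) = - 90 \left(-92 + x\right) = 8280 - 90 x$)
$\left(-8061 - 2455\right) - Z{\left(\left(-14\right) \left(-1\right) \right)} = \left(-8061 - 2455\right) - \left(8280 - 90 \left(\left(-14\right) \left(-1\right)\right)\right) = -10516 - \left(8280 - 1260\right) = -10516 - 7020 = -17536$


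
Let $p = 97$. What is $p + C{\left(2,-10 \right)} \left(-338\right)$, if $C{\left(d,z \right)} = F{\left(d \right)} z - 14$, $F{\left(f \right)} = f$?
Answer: $11589$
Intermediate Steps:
$C{\left(d,z \right)} = -14 + d z$ ($C{\left(d,z \right)} = d z - 14 = -14 + d z$)
$p + C{\left(2,-10 \right)} \left(-338\right) = 97 + \left(-14 + 2 \left(-10\right)\right) \left(-338\right) = 97 + \left(-14 - 20\right) \left(-338\right) = 97 - -11492 = 97 + 11492 = 11589$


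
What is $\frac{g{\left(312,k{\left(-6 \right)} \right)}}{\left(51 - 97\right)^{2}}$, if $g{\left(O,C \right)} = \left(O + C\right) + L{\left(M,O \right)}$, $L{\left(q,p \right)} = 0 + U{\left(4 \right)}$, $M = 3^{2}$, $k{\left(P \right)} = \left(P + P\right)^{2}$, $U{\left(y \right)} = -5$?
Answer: $\frac{451}{2116} \approx 0.21314$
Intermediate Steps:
$k{\left(P \right)} = 4 P^{2}$ ($k{\left(P \right)} = \left(2 P\right)^{2} = 4 P^{2}$)
$M = 9$
$L{\left(q,p \right)} = -5$ ($L{\left(q,p \right)} = 0 - 5 = -5$)
$g{\left(O,C \right)} = -5 + C + O$ ($g{\left(O,C \right)} = \left(O + C\right) - 5 = \left(C + O\right) - 5 = -5 + C + O$)
$\frac{g{\left(312,k{\left(-6 \right)} \right)}}{\left(51 - 97\right)^{2}} = \frac{-5 + 4 \left(-6\right)^{2} + 312}{\left(51 - 97\right)^{2}} = \frac{-5 + 4 \cdot 36 + 312}{\left(-46\right)^{2}} = \frac{-5 + 144 + 312}{2116} = 451 \cdot \frac{1}{2116} = \frac{451}{2116}$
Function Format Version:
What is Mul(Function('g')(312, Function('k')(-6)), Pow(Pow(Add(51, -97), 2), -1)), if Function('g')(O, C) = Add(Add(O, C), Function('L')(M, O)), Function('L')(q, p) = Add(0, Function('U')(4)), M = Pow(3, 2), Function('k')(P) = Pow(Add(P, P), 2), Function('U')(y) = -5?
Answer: Rational(451, 2116) ≈ 0.21314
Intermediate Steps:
Function('k')(P) = Mul(4, Pow(P, 2)) (Function('k')(P) = Pow(Mul(2, P), 2) = Mul(4, Pow(P, 2)))
M = 9
Function('L')(q, p) = -5 (Function('L')(q, p) = Add(0, -5) = -5)
Function('g')(O, C) = Add(-5, C, O) (Function('g')(O, C) = Add(Add(O, C), -5) = Add(Add(C, O), -5) = Add(-5, C, O))
Mul(Function('g')(312, Function('k')(-6)), Pow(Pow(Add(51, -97), 2), -1)) = Mul(Add(-5, Mul(4, Pow(-6, 2)), 312), Pow(Pow(Add(51, -97), 2), -1)) = Mul(Add(-5, Mul(4, 36), 312), Pow(Pow(-46, 2), -1)) = Mul(Add(-5, 144, 312), Pow(2116, -1)) = Mul(451, Rational(1, 2116)) = Rational(451, 2116)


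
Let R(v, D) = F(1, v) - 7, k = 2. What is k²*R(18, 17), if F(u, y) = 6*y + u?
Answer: 408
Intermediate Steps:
F(u, y) = u + 6*y
R(v, D) = -6 + 6*v (R(v, D) = (1 + 6*v) - 7 = -6 + 6*v)
k²*R(18, 17) = 2²*(-6 + 6*18) = 4*(-6 + 108) = 4*102 = 408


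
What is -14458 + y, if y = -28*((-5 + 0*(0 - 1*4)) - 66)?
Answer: -12470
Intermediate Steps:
y = 1988 (y = -28*((-5 + 0*(0 - 4)) - 66) = -28*((-5 + 0*(-4)) - 66) = -28*((-5 + 0) - 66) = -28*(-5 - 66) = -28*(-71) = 1988)
-14458 + y = -14458 + 1988 = -12470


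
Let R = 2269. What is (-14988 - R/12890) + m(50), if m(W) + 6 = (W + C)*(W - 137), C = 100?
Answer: -361489429/12890 ≈ -28044.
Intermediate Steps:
m(W) = -6 + (-137 + W)*(100 + W) (m(W) = -6 + (W + 100)*(W - 137) = -6 + (100 + W)*(-137 + W) = -6 + (-137 + W)*(100 + W))
(-14988 - R/12890) + m(50) = (-14988 - 2269/12890) + (-13706 + 50² - 37*50) = (-14988 - 2269/12890) + (-13706 + 2500 - 1850) = (-14988 - 1*2269/12890) - 13056 = (-14988 - 2269/12890) - 13056 = -193197589/12890 - 13056 = -361489429/12890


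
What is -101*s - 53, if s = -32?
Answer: 3179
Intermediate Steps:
-101*s - 53 = -101*(-32) - 53 = 3232 - 53 = 3179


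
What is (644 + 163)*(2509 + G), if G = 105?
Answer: 2109498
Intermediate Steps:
(644 + 163)*(2509 + G) = (644 + 163)*(2509 + 105) = 807*2614 = 2109498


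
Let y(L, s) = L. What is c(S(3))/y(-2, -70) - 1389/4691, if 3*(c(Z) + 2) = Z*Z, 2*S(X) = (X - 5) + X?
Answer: 74557/112584 ≈ 0.66223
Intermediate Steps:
S(X) = -5/2 + X (S(X) = ((X - 5) + X)/2 = ((-5 + X) + X)/2 = (-5 + 2*X)/2 = -5/2 + X)
c(Z) = -2 + Z**2/3 (c(Z) = -2 + (Z*Z)/3 = -2 + Z**2/3)
c(S(3))/y(-2, -70) - 1389/4691 = (-2 + (-5/2 + 3)**2/3)/(-2) - 1389/4691 = (-2 + (1/2)**2/3)*(-1/2) - 1389*1/4691 = (-2 + (1/3)*(1/4))*(-1/2) - 1389/4691 = (-2 + 1/12)*(-1/2) - 1389/4691 = -23/12*(-1/2) - 1389/4691 = 23/24 - 1389/4691 = 74557/112584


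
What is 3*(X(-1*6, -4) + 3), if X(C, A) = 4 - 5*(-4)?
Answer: 81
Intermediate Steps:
X(C, A) = 24 (X(C, A) = 4 + 20 = 24)
3*(X(-1*6, -4) + 3) = 3*(24 + 3) = 3*27 = 81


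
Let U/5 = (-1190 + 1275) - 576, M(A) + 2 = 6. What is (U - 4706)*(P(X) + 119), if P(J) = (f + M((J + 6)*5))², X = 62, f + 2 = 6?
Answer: -1310463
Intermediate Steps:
f = 4 (f = -2 + 6 = 4)
M(A) = 4 (M(A) = -2 + 6 = 4)
U = -2455 (U = 5*((-1190 + 1275) - 576) = 5*(85 - 576) = 5*(-491) = -2455)
P(J) = 64 (P(J) = (4 + 4)² = 8² = 64)
(U - 4706)*(P(X) + 119) = (-2455 - 4706)*(64 + 119) = -7161*183 = -1310463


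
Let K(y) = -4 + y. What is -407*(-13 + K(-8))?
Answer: 10175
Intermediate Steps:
-407*(-13 + K(-8)) = -407*(-13 + (-4 - 8)) = -407*(-13 - 12) = -407*(-25) = 10175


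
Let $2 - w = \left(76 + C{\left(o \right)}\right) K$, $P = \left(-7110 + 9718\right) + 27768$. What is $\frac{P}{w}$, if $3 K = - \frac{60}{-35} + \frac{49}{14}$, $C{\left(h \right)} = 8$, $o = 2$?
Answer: $- \frac{3797}{18} \approx -210.94$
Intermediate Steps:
$K = \frac{73}{42}$ ($K = \frac{- \frac{60}{-35} + \frac{49}{14}}{3} = \frac{\left(-60\right) \left(- \frac{1}{35}\right) + 49 \cdot \frac{1}{14}}{3} = \frac{\frac{12}{7} + \frac{7}{2}}{3} = \frac{1}{3} \cdot \frac{73}{14} = \frac{73}{42} \approx 1.7381$)
$P = 30376$ ($P = 2608 + 27768 = 30376$)
$w = -144$ ($w = 2 - \left(76 + 8\right) \frac{73}{42} = 2 - 84 \cdot \frac{73}{42} = 2 - 146 = -144$)
$\frac{P}{w} = \frac{30376}{-144} = 30376 \left(- \frac{1}{144}\right) = - \frac{3797}{18}$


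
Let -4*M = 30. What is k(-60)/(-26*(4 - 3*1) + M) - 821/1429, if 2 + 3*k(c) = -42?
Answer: -39269/287229 ≈ -0.13672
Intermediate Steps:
M = -15/2 (M = -1/4*30 = -15/2 ≈ -7.5000)
k(c) = -44/3 (k(c) = -2/3 + (1/3)*(-42) = -2/3 - 14 = -44/3)
k(-60)/(-26*(4 - 3*1) + M) - 821/1429 = -44/(3*(-26*(4 - 3*1) - 15/2)) - 821/1429 = -44/(3*(-26*(4 - 3) - 15/2)) - 821*1/1429 = -44/(3*(-26*1 - 15/2)) - 821/1429 = -44/(3*(-26 - 15/2)) - 821/1429 = -44/(3*(-67/2)) - 821/1429 = -44/3*(-2/67) - 821/1429 = 88/201 - 821/1429 = -39269/287229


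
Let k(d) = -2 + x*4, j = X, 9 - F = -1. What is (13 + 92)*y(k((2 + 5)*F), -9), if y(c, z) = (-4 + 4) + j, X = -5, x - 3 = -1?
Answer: -525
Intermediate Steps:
F = 10 (F = 9 - 1*(-1) = 9 + 1 = 10)
x = 2 (x = 3 - 1 = 2)
j = -5
k(d) = 6 (k(d) = -2 + 2*4 = -2 + 8 = 6)
y(c, z) = -5 (y(c, z) = (-4 + 4) - 5 = 0 - 5 = -5)
(13 + 92)*y(k((2 + 5)*F), -9) = (13 + 92)*(-5) = 105*(-5) = -525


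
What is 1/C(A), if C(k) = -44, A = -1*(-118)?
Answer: -1/44 ≈ -0.022727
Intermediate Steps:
A = 118
1/C(A) = 1/(-44) = -1/44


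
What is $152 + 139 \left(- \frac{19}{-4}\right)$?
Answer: $\frac{3249}{4} \approx 812.25$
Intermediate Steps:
$152 + 139 \left(- \frac{19}{-4}\right) = 152 + 139 \left(\left(-19\right) \left(- \frac{1}{4}\right)\right) = 152 + 139 \cdot \frac{19}{4} = 152 + \frac{2641}{4} = \frac{3249}{4}$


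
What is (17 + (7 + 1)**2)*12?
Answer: 972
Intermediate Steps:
(17 + (7 + 1)**2)*12 = (17 + 8**2)*12 = (17 + 64)*12 = 81*12 = 972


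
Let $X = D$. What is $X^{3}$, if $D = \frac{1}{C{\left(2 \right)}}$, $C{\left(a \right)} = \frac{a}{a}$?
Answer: $1$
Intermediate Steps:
$C{\left(a \right)} = 1$
$D = 1$ ($D = 1^{-1} = 1$)
$X = 1$
$X^{3} = 1^{3} = 1$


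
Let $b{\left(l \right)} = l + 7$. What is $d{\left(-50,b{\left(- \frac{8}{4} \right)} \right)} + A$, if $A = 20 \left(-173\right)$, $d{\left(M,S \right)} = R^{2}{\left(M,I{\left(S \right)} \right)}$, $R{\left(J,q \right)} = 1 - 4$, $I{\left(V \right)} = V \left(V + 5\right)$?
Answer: $-3451$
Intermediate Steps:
$I{\left(V \right)} = V \left(5 + V\right)$
$b{\left(l \right)} = 7 + l$
$R{\left(J,q \right)} = -3$ ($R{\left(J,q \right)} = 1 - 4 = -3$)
$d{\left(M,S \right)} = 9$ ($d{\left(M,S \right)} = \left(-3\right)^{2} = 9$)
$A = -3460$
$d{\left(-50,b{\left(- \frac{8}{4} \right)} \right)} + A = 9 - 3460 = -3451$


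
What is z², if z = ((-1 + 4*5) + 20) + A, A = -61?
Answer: 484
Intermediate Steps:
z = -22 (z = ((-1 + 4*5) + 20) - 61 = ((-1 + 20) + 20) - 61 = (19 + 20) - 61 = 39 - 61 = -22)
z² = (-22)² = 484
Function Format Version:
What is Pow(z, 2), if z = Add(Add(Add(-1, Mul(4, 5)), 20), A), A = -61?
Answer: 484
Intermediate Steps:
z = -22 (z = Add(Add(Add(-1, Mul(4, 5)), 20), -61) = Add(Add(Add(-1, 20), 20), -61) = Add(Add(19, 20), -61) = Add(39, -61) = -22)
Pow(z, 2) = Pow(-22, 2) = 484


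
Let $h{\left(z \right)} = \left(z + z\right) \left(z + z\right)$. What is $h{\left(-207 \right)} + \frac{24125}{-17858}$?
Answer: $\frac{3060765643}{17858} \approx 1.7139 \cdot 10^{5}$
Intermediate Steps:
$h{\left(z \right)} = 4 z^{2}$ ($h{\left(z \right)} = 2 z 2 z = 4 z^{2}$)
$h{\left(-207 \right)} + \frac{24125}{-17858} = 4 \left(-207\right)^{2} + \frac{24125}{-17858} = 4 \cdot 42849 + 24125 \left(- \frac{1}{17858}\right) = 171396 - \frac{24125}{17858} = \frac{3060765643}{17858}$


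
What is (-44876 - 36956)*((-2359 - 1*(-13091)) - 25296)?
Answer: 1191801248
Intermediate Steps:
(-44876 - 36956)*((-2359 - 1*(-13091)) - 25296) = -81832*((-2359 + 13091) - 25296) = -81832*(10732 - 25296) = -81832*(-14564) = 1191801248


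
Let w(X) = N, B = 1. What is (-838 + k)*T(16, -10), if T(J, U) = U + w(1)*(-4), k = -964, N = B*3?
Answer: 39644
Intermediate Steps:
N = 3 (N = 1*3 = 3)
w(X) = 3
T(J, U) = -12 + U (T(J, U) = U + 3*(-4) = U - 12 = -12 + U)
(-838 + k)*T(16, -10) = (-838 - 964)*(-12 - 10) = -1802*(-22) = 39644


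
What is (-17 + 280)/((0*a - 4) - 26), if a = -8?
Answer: -263/30 ≈ -8.7667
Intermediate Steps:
(-17 + 280)/((0*a - 4) - 26) = (-17 + 280)/((0*(-8) - 4) - 26) = 263/((0 - 4) - 26) = 263/(-4 - 26) = 263/(-30) = 263*(-1/30) = -263/30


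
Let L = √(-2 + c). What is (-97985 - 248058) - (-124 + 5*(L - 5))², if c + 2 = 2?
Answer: -368194 + 1490*I*√2 ≈ -3.6819e+5 + 2107.2*I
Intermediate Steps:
c = 0 (c = -2 + 2 = 0)
L = I*√2 (L = √(-2 + 0) = √(-2) = I*√2 ≈ 1.4142*I)
(-97985 - 248058) - (-124 + 5*(L - 5))² = (-97985 - 248058) - (-124 + 5*(I*√2 - 5))² = -346043 - (-124 + 5*(-5 + I*√2))² = -346043 - (-124 + (-25 + 5*I*√2))² = -346043 - (-149 + 5*I*√2)²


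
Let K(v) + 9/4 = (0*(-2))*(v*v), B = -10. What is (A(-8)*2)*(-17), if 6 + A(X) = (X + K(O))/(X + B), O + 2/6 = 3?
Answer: 6647/36 ≈ 184.64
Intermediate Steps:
O = 8/3 (O = -⅓ + 3 = 8/3 ≈ 2.6667)
K(v) = -9/4 (K(v) = -9/4 + (0*(-2))*(v*v) = -9/4 + 0*v² = -9/4 + 0 = -9/4)
A(X) = -6 + (-9/4 + X)/(-10 + X) (A(X) = -6 + (X - 9/4)/(X - 10) = -6 + (-9/4 + X)/(-10 + X))
(A(-8)*2)*(-17) = (((231 - 20*(-8))/(4*(-10 - 8)))*2)*(-17) = (((¼)*(231 + 160)/(-18))*2)*(-17) = (((¼)*(-1/18)*391)*2)*(-17) = -391/72*2*(-17) = -391/36*(-17) = 6647/36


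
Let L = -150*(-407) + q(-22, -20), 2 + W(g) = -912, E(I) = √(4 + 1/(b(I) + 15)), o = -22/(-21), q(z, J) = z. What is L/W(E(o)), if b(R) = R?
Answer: -30514/457 ≈ -66.770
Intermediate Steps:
o = 22/21 (o = -22*(-1/21) = 22/21 ≈ 1.0476)
E(I) = √(4 + 1/(15 + I)) (E(I) = √(4 + 1/(I + 15)) = √(4 + 1/(15 + I)))
W(g) = -914 (W(g) = -2 - 912 = -914)
L = 61028 (L = -150*(-407) - 22 = 61050 - 22 = 61028)
L/W(E(o)) = 61028/(-914) = 61028*(-1/914) = -30514/457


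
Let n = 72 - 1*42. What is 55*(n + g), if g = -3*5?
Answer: 825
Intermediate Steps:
n = 30 (n = 72 - 42 = 30)
g = -15
55*(n + g) = 55*(30 - 15) = 55*15 = 825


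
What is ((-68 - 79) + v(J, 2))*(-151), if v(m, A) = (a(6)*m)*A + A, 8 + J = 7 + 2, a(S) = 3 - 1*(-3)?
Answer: 20083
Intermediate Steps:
a(S) = 6 (a(S) = 3 + 3 = 6)
J = 1 (J = -8 + (7 + 2) = -8 + 9 = 1)
v(m, A) = A + 6*A*m (v(m, A) = (6*m)*A + A = 6*A*m + A = A + 6*A*m)
((-68 - 79) + v(J, 2))*(-151) = ((-68 - 79) + 2*(1 + 6*1))*(-151) = (-147 + 2*(1 + 6))*(-151) = (-147 + 2*7)*(-151) = (-147 + 14)*(-151) = -133*(-151) = 20083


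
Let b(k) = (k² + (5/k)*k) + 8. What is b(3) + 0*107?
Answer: 22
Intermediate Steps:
b(k) = 13 + k² (b(k) = (k² + 5) + 8 = (5 + k²) + 8 = 13 + k²)
b(3) + 0*107 = (13 + 3²) + 0*107 = (13 + 9) + 0 = 22 + 0 = 22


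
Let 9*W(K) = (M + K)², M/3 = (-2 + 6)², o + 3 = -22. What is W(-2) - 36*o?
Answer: 10216/9 ≈ 1135.1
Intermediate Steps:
o = -25 (o = -3 - 22 = -25)
M = 48 (M = 3*(-2 + 6)² = 3*4² = 3*16 = 48)
W(K) = (48 + K)²/9
W(-2) - 36*o = (48 - 2)²/9 - 36*(-25) = (⅑)*46² + 900 = (⅑)*2116 + 900 = 2116/9 + 900 = 10216/9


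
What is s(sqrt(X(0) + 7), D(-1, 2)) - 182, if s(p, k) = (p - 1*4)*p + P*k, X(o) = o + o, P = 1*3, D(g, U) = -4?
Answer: -187 - 4*sqrt(7) ≈ -197.58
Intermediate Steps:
P = 3
X(o) = 2*o
s(p, k) = 3*k + p*(-4 + p) (s(p, k) = (p - 1*4)*p + 3*k = (p - 4)*p + 3*k = (-4 + p)*p + 3*k = p*(-4 + p) + 3*k = 3*k + p*(-4 + p))
s(sqrt(X(0) + 7), D(-1, 2)) - 182 = ((sqrt(2*0 + 7))**2 - 4*sqrt(2*0 + 7) + 3*(-4)) - 182 = ((sqrt(0 + 7))**2 - 4*sqrt(0 + 7) - 12) - 182 = ((sqrt(7))**2 - 4*sqrt(7) - 12) - 182 = (7 - 4*sqrt(7) - 12) - 182 = (-5 - 4*sqrt(7)) - 182 = -187 - 4*sqrt(7)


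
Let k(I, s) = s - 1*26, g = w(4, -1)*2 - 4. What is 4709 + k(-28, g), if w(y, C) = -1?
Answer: 4677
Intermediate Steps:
g = -6 (g = -1*2 - 4 = -2 - 4 = -6)
k(I, s) = -26 + s (k(I, s) = s - 26 = -26 + s)
4709 + k(-28, g) = 4709 + (-26 - 6) = 4709 - 32 = 4677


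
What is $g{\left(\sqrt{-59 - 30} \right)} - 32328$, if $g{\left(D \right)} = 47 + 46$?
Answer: $-32235$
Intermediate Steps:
$g{\left(D \right)} = 93$
$g{\left(\sqrt{-59 - 30} \right)} - 32328 = 93 - 32328 = -32235$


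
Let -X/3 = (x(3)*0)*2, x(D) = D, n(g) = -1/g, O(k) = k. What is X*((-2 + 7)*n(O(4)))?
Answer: 0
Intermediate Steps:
X = 0 (X = -3*3*0*2 = -0*2 = -3*0 = 0)
X*((-2 + 7)*n(O(4))) = 0*((-2 + 7)*(-1/4)) = 0*(5*(-1*¼)) = 0*(5*(-¼)) = 0*(-5/4) = 0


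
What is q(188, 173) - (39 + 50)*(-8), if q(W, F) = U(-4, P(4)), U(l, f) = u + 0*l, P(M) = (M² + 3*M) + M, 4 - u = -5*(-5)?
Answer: 691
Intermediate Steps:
u = -21 (u = 4 - (-5)*(-5) = 4 - 1*25 = 4 - 25 = -21)
P(M) = M² + 4*M
U(l, f) = -21 (U(l, f) = -21 + 0*l = -21 + 0 = -21)
q(W, F) = -21
q(188, 173) - (39 + 50)*(-8) = -21 - (39 + 50)*(-8) = -21 - 89*(-8) = -21 - 1*(-712) = -21 + 712 = 691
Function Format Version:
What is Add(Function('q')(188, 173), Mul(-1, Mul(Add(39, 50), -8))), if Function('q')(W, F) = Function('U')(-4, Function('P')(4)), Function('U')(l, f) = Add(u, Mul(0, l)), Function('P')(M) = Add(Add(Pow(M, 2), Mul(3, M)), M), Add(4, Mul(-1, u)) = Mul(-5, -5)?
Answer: 691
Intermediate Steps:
u = -21 (u = Add(4, Mul(-1, Mul(-5, -5))) = Add(4, Mul(-1, 25)) = Add(4, -25) = -21)
Function('P')(M) = Add(Pow(M, 2), Mul(4, M))
Function('U')(l, f) = -21 (Function('U')(l, f) = Add(-21, Mul(0, l)) = Add(-21, 0) = -21)
Function('q')(W, F) = -21
Add(Function('q')(188, 173), Mul(-1, Mul(Add(39, 50), -8))) = Add(-21, Mul(-1, Mul(Add(39, 50), -8))) = Add(-21, Mul(-1, Mul(89, -8))) = Add(-21, Mul(-1, -712)) = Add(-21, 712) = 691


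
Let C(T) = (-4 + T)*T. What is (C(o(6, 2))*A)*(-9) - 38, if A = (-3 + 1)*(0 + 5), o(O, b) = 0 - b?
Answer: 1042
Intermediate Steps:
o(O, b) = -b
C(T) = T*(-4 + T)
A = -10 (A = -2*5 = -10)
(C(o(6, 2))*A)*(-9) - 38 = (((-1*2)*(-4 - 1*2))*(-10))*(-9) - 38 = (-2*(-4 - 2)*(-10))*(-9) - 38 = (-2*(-6)*(-10))*(-9) - 38 = (12*(-10))*(-9) - 38 = -120*(-9) - 38 = 1080 - 38 = 1042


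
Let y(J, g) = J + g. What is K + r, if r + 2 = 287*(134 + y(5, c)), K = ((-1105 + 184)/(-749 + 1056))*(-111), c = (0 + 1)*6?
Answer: 41946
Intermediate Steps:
c = 6 (c = 1*6 = 6)
K = 333 (K = -921/307*(-111) = -921*1/307*(-111) = -3*(-111) = 333)
r = 41613 (r = -2 + 287*(134 + (5 + 6)) = -2 + 287*(134 + 11) = -2 + 287*145 = -2 + 41615 = 41613)
K + r = 333 + 41613 = 41946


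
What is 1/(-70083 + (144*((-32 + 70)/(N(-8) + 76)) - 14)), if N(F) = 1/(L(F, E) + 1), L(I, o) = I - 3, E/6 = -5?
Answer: -253/17716301 ≈ -1.4281e-5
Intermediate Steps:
E = -30 (E = 6*(-5) = -30)
L(I, o) = -3 + I
N(F) = 1/(-2 + F) (N(F) = 1/((-3 + F) + 1) = 1/(-2 + F))
1/(-70083 + (144*((-32 + 70)/(N(-8) + 76)) - 14)) = 1/(-70083 + (144*((-32 + 70)/(1/(-2 - 8) + 76)) - 14)) = 1/(-70083 + (144*(38/(1/(-10) + 76)) - 14)) = 1/(-70083 + (144*(38/(-⅒ + 76)) - 14)) = 1/(-70083 + (144*(38/(759/10)) - 14)) = 1/(-70083 + (144*(38*(10/759)) - 14)) = 1/(-70083 + (144*(380/759) - 14)) = 1/(-70083 + (18240/253 - 14)) = 1/(-70083 + 14698/253) = 1/(-17716301/253) = -253/17716301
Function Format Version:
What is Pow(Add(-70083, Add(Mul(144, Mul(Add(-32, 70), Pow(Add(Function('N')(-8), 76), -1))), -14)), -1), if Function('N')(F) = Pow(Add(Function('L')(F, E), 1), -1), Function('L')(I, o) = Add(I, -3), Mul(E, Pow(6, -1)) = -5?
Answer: Rational(-253, 17716301) ≈ -1.4281e-5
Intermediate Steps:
E = -30 (E = Mul(6, -5) = -30)
Function('L')(I, o) = Add(-3, I)
Function('N')(F) = Pow(Add(-2, F), -1) (Function('N')(F) = Pow(Add(Add(-3, F), 1), -1) = Pow(Add(-2, F), -1))
Pow(Add(-70083, Add(Mul(144, Mul(Add(-32, 70), Pow(Add(Function('N')(-8), 76), -1))), -14)), -1) = Pow(Add(-70083, Add(Mul(144, Mul(Add(-32, 70), Pow(Add(Pow(Add(-2, -8), -1), 76), -1))), -14)), -1) = Pow(Add(-70083, Add(Mul(144, Mul(38, Pow(Add(Pow(-10, -1), 76), -1))), -14)), -1) = Pow(Add(-70083, Add(Mul(144, Mul(38, Pow(Add(Rational(-1, 10), 76), -1))), -14)), -1) = Pow(Add(-70083, Add(Mul(144, Mul(38, Pow(Rational(759, 10), -1))), -14)), -1) = Pow(Add(-70083, Add(Mul(144, Mul(38, Rational(10, 759))), -14)), -1) = Pow(Add(-70083, Add(Mul(144, Rational(380, 759)), -14)), -1) = Pow(Add(-70083, Add(Rational(18240, 253), -14)), -1) = Pow(Add(-70083, Rational(14698, 253)), -1) = Pow(Rational(-17716301, 253), -1) = Rational(-253, 17716301)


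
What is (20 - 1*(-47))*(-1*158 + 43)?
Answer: -7705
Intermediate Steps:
(20 - 1*(-47))*(-1*158 + 43) = (20 + 47)*(-158 + 43) = 67*(-115) = -7705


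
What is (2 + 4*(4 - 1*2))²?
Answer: 100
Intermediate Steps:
(2 + 4*(4 - 1*2))² = (2 + 4*(4 - 2))² = (2 + 4*2)² = (2 + 8)² = 10² = 100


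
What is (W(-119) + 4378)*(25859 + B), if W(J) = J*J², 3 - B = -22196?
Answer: -80774973298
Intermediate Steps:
B = 22199 (B = 3 - 1*(-22196) = 3 + 22196 = 22199)
W(J) = J³
(W(-119) + 4378)*(25859 + B) = ((-119)³ + 4378)*(25859 + 22199) = (-1685159 + 4378)*48058 = -1680781*48058 = -80774973298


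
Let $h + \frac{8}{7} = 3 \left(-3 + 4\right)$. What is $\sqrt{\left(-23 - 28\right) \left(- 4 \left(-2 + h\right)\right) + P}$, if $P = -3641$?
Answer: $\frac{i \sqrt{179837}}{7} \approx 60.582 i$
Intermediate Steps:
$h = \frac{13}{7}$ ($h = - \frac{8}{7} + 3 \left(-3 + 4\right) = - \frac{8}{7} + 3 \cdot 1 = - \frac{8}{7} + 3 = \frac{13}{7} \approx 1.8571$)
$\sqrt{\left(-23 - 28\right) \left(- 4 \left(-2 + h\right)\right) + P} = \sqrt{\left(-23 - 28\right) \left(- 4 \left(-2 + \frac{13}{7}\right)\right) - 3641} = \sqrt{- 51 \left(\left(-4\right) \left(- \frac{1}{7}\right)\right) - 3641} = \sqrt{\left(-51\right) \frac{4}{7} - 3641} = \sqrt{- \frac{204}{7} - 3641} = \sqrt{- \frac{25691}{7}} = \frac{i \sqrt{179837}}{7}$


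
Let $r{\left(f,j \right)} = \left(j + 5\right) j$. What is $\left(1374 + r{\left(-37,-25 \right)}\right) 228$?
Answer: $427272$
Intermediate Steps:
$r{\left(f,j \right)} = j \left(5 + j\right)$ ($r{\left(f,j \right)} = \left(5 + j\right) j = j \left(5 + j\right)$)
$\left(1374 + r{\left(-37,-25 \right)}\right) 228 = \left(1374 - 25 \left(5 - 25\right)\right) 228 = \left(1374 - -500\right) 228 = \left(1374 + 500\right) 228 = 1874 \cdot 228 = 427272$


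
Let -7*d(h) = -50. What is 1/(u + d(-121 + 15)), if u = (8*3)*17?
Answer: 7/2906 ≈ 0.0024088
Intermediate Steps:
d(h) = 50/7 (d(h) = -⅐*(-50) = 50/7)
u = 408 (u = 24*17 = 408)
1/(u + d(-121 + 15)) = 1/(408 + 50/7) = 1/(2906/7) = 7/2906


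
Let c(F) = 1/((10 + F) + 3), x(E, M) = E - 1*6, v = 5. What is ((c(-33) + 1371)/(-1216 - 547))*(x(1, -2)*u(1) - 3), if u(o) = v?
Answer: 191933/8815 ≈ 21.773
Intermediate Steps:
u(o) = 5
x(E, M) = -6 + E (x(E, M) = E - 6 = -6 + E)
c(F) = 1/(13 + F)
((c(-33) + 1371)/(-1216 - 547))*(x(1, -2)*u(1) - 3) = ((1/(13 - 33) + 1371)/(-1216 - 547))*((-6 + 1)*5 - 3) = ((1/(-20) + 1371)/(-1763))*(-5*5 - 3) = ((-1/20 + 1371)*(-1/1763))*(-25 - 3) = ((27419/20)*(-1/1763))*(-28) = -27419/35260*(-28) = 191933/8815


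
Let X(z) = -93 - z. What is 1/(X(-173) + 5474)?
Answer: 1/5554 ≈ 0.00018005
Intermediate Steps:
1/(X(-173) + 5474) = 1/((-93 - 1*(-173)) + 5474) = 1/((-93 + 173) + 5474) = 1/(80 + 5474) = 1/5554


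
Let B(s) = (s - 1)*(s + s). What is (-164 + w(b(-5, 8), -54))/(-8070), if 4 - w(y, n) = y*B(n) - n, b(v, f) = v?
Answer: -14743/4035 ≈ -3.6538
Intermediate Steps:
B(s) = 2*s*(-1 + s) (B(s) = (-1 + s)*(2*s) = 2*s*(-1 + s))
w(y, n) = 4 + n - 2*n*y*(-1 + n) (w(y, n) = 4 - (y*(2*n*(-1 + n)) - n) = 4 - (2*n*y*(-1 + n) - n) = 4 - (-n + 2*n*y*(-1 + n)) = 4 + (n - 2*n*y*(-1 + n)) = 4 + n - 2*n*y*(-1 + n))
(-164 + w(b(-5, 8), -54))/(-8070) = (-164 + (4 - 54 - 2*(-54)*(-5)*(-1 - 54)))/(-8070) = (-164 + (4 - 54 - 2*(-54)*(-5)*(-55)))*(-1/8070) = (-164 + (4 - 54 + 29700))*(-1/8070) = (-164 + 29650)*(-1/8070) = 29486*(-1/8070) = -14743/4035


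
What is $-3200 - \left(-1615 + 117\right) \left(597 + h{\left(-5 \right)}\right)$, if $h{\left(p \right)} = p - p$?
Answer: $891106$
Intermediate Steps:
$h{\left(p \right)} = 0$
$-3200 - \left(-1615 + 117\right) \left(597 + h{\left(-5 \right)}\right) = -3200 - \left(-1615 + 117\right) \left(597 + 0\right) = -3200 - \left(-1498\right) 597 = -3200 - -894306 = -3200 + 894306 = 891106$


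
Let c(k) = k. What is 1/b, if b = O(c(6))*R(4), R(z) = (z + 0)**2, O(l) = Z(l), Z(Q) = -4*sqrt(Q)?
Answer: -sqrt(6)/384 ≈ -0.0063789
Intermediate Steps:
O(l) = -4*sqrt(l)
R(z) = z**2
b = -64*sqrt(6) (b = -4*sqrt(6)*4**2 = -4*sqrt(6)*16 = -64*sqrt(6) ≈ -156.77)
1/b = 1/(-64*sqrt(6)) = -sqrt(6)/384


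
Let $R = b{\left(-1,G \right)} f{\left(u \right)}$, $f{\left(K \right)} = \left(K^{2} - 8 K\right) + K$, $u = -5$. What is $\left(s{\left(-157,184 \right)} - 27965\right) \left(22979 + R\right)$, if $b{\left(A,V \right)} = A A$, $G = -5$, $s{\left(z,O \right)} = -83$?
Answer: $-646197872$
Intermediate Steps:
$f{\left(K \right)} = K^{2} - 7 K$
$b{\left(A,V \right)} = A^{2}$
$R = 60$ ($R = \left(-1\right)^{2} \left(- 5 \left(-7 - 5\right)\right) = 1 \left(\left(-5\right) \left(-12\right)\right) = 1 \cdot 60 = 60$)
$\left(s{\left(-157,184 \right)} - 27965\right) \left(22979 + R\right) = \left(-83 - 27965\right) \left(22979 + 60\right) = \left(-28048\right) 23039 = -646197872$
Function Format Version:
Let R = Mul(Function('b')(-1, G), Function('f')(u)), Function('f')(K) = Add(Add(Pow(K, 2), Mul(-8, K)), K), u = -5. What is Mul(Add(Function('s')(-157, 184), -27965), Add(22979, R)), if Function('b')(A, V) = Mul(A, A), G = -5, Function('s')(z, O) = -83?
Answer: -646197872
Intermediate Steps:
Function('f')(K) = Add(Pow(K, 2), Mul(-7, K))
Function('b')(A, V) = Pow(A, 2)
R = 60 (R = Mul(Pow(-1, 2), Mul(-5, Add(-7, -5))) = Mul(1, Mul(-5, -12)) = Mul(1, 60) = 60)
Mul(Add(Function('s')(-157, 184), -27965), Add(22979, R)) = Mul(Add(-83, -27965), Add(22979, 60)) = Mul(-28048, 23039) = -646197872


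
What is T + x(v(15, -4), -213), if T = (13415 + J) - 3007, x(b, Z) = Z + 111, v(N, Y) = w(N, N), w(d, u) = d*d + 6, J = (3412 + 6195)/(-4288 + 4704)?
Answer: 330531/32 ≈ 10329.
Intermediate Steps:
J = 739/32 (J = 9607/416 = 9607*(1/416) = 739/32 ≈ 23.094)
w(d, u) = 6 + d² (w(d, u) = d² + 6 = 6 + d²)
v(N, Y) = 6 + N²
x(b, Z) = 111 + Z
T = 333795/32 (T = (13415 + 739/32) - 3007 = 430019/32 - 3007 = 333795/32 ≈ 10431.)
T + x(v(15, -4), -213) = 333795/32 + (111 - 213) = 333795/32 - 102 = 330531/32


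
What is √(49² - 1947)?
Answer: √454 ≈ 21.307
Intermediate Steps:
√(49² - 1947) = √(2401 - 1947) = √454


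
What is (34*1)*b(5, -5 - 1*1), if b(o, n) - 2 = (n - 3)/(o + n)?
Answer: 374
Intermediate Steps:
b(o, n) = 2 + (-3 + n)/(n + o) (b(o, n) = 2 + (n - 3)/(o + n) = 2 + (-3 + n)/(n + o))
(34*1)*b(5, -5 - 1*1) = (34*1)*((-3 + 2*5 + 3*(-5 - 1*1))/((-5 - 1*1) + 5)) = 34*((-3 + 10 + 3*(-5 - 1))/((-5 - 1) + 5)) = 34*((-3 + 10 + 3*(-6))/(-6 + 5)) = 34*((-3 + 10 - 18)/(-1)) = 34*(-1*(-11)) = 34*11 = 374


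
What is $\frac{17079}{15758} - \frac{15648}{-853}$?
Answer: $\frac{261149571}{13441574} \approx 19.428$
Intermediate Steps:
$\frac{17079}{15758} - \frac{15648}{-853} = 17079 \cdot \frac{1}{15758} - - \frac{15648}{853} = \frac{17079}{15758} + \frac{15648}{853} = \frac{261149571}{13441574}$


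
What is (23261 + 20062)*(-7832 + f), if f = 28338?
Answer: 888381438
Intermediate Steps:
(23261 + 20062)*(-7832 + f) = (23261 + 20062)*(-7832 + 28338) = 43323*20506 = 888381438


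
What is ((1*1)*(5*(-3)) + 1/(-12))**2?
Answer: 32761/144 ≈ 227.51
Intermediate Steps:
((1*1)*(5*(-3)) + 1/(-12))**2 = (1*(-15) - 1/12)**2 = (-15 - 1/12)**2 = (-181/12)**2 = 32761/144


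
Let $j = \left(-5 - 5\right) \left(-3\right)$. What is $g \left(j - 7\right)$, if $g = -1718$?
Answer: $-39514$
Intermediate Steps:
$j = 30$ ($j = \left(-10\right) \left(-3\right) = 30$)
$g \left(j - 7\right) = - 1718 \left(30 - 7\right) = \left(-1718\right) 23 = -39514$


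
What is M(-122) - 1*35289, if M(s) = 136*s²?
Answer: 1988935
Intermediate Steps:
M(-122) - 1*35289 = 136*(-122)² - 1*35289 = 136*14884 - 35289 = 2024224 - 35289 = 1988935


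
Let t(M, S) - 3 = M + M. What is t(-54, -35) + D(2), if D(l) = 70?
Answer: -35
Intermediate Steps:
t(M, S) = 3 + 2*M (t(M, S) = 3 + (M + M) = 3 + 2*M)
t(-54, -35) + D(2) = (3 + 2*(-54)) + 70 = (3 - 108) + 70 = -105 + 70 = -35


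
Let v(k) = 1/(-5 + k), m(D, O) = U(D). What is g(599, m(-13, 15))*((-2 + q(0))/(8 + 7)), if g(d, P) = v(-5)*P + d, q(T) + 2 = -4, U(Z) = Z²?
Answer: -23284/75 ≈ -310.45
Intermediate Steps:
q(T) = -6 (q(T) = -2 - 4 = -6)
m(D, O) = D²
g(d, P) = d - P/10 (g(d, P) = P/(-5 - 5) + d = P/(-10) + d = -P/10 + d = d - P/10)
g(599, m(-13, 15))*((-2 + q(0))/(8 + 7)) = (599 - ⅒*(-13)²)*((-2 - 6)/(8 + 7)) = (599 - ⅒*169)*(-8/15) = (599 - 169/10)*(-8*1/15) = (5821/10)*(-8/15) = -23284/75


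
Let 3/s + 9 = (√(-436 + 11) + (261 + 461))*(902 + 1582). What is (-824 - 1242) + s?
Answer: -246316615882447/119223918723 - 460*I*√17/39741306241 ≈ -2066.0 - 4.7724e-8*I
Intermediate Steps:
s = 3/(1793439 + 12420*I*√17) (s = 3/(-9 + (√(-436 + 11) + (261 + 461))*(902 + 1582)) = 3/(-9 + (√(-425) + 722)*2484) = 3/(-9 + (5*I*√17 + 722)*2484) = 3/(-9 + (722 + 5*I*√17)*2484) = 3/(-9 + (1793448 + 12420*I*√17)) = 3/(1793439 + 12420*I*√17) ≈ 1.6714e-6 - 4.7724e-8*I)
(-824 - 1242) + s = (-824 - 1242) + (199271/119223918723 - 460*I*√17/39741306241) = -2066 + (199271/119223918723 - 460*I*√17/39741306241) = -246316615882447/119223918723 - 460*I*√17/39741306241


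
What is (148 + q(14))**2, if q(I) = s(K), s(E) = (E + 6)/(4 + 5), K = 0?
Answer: 198916/9 ≈ 22102.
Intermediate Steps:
s(E) = 2/3 + E/9 (s(E) = (6 + E)/9 = (6 + E)*(1/9) = 2/3 + E/9)
q(I) = 2/3 (q(I) = 2/3 + (1/9)*0 = 2/3 + 0 = 2/3)
(148 + q(14))**2 = (148 + 2/3)**2 = (446/3)**2 = 198916/9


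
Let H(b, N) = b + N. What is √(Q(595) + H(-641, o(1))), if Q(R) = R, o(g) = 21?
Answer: 5*I ≈ 5.0*I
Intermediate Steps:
H(b, N) = N + b
√(Q(595) + H(-641, o(1))) = √(595 + (21 - 641)) = √(595 - 620) = √(-25) = 5*I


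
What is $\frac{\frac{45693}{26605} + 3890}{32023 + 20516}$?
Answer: $\frac{103539143}{1397800095} \approx 0.074073$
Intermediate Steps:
$\frac{\frac{45693}{26605} + 3890}{32023 + 20516} = \frac{45693 \cdot \frac{1}{26605} + 3890}{52539} = \left(\frac{45693}{26605} + 3890\right) \frac{1}{52539} = \frac{103539143}{26605} \cdot \frac{1}{52539} = \frac{103539143}{1397800095}$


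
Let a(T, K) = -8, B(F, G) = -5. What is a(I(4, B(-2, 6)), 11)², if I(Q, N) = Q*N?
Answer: 64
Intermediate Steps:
I(Q, N) = N*Q
a(I(4, B(-2, 6)), 11)² = (-8)² = 64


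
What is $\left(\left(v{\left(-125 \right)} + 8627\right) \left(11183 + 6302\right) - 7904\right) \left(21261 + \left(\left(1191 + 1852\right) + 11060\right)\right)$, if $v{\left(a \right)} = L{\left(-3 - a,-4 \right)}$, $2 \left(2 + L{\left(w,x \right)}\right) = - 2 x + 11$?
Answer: $5338773241074$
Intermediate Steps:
$L{\left(w,x \right)} = \frac{7}{2} - x$ ($L{\left(w,x \right)} = -2 + \frac{- 2 x + 11}{2} = -2 + \frac{11 - 2 x}{2} = -2 - \left(- \frac{11}{2} + x\right) = \frac{7}{2} - x$)
$v{\left(a \right)} = \frac{15}{2}$ ($v{\left(a \right)} = \frac{7}{2} - -4 = \frac{7}{2} + 4 = \frac{15}{2}$)
$\left(\left(v{\left(-125 \right)} + 8627\right) \left(11183 + 6302\right) - 7904\right) \left(21261 + \left(\left(1191 + 1852\right) + 11060\right)\right) = \left(\left(\frac{15}{2} + 8627\right) \left(11183 + 6302\right) - 7904\right) \left(21261 + \left(\left(1191 + 1852\right) + 11060\right)\right) = \left(\frac{17269}{2} \cdot 17485 - 7904\right) \left(21261 + \left(3043 + 11060\right)\right) = \left(\frac{301948465}{2} - 7904\right) \left(21261 + 14103\right) = \frac{301932657}{2} \cdot 35364 = 5338773241074$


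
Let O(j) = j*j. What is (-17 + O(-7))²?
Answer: 1024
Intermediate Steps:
O(j) = j²
(-17 + O(-7))² = (-17 + (-7)²)² = (-17 + 49)² = 32² = 1024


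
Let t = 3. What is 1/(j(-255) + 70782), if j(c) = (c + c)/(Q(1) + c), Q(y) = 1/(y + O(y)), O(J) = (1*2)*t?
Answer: 892/63139329 ≈ 1.4127e-5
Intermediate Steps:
O(J) = 6 (O(J) = (1*2)*3 = 2*3 = 6)
Q(y) = 1/(6 + y) (Q(y) = 1/(y + 6) = 1/(6 + y))
j(c) = 2*c/(⅐ + c) (j(c) = (c + c)/(1/(6 + 1) + c) = (2*c)/(1/7 + c) = (2*c)/(⅐ + c) = 2*c/(⅐ + c))
1/(j(-255) + 70782) = 1/(14*(-255)/(1 + 7*(-255)) + 70782) = 1/(14*(-255)/(1 - 1785) + 70782) = 1/(14*(-255)/(-1784) + 70782) = 1/(14*(-255)*(-1/1784) + 70782) = 1/(1785/892 + 70782) = 1/(63139329/892) = 892/63139329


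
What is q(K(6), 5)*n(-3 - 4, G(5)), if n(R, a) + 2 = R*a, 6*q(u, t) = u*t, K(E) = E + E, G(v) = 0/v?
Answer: -20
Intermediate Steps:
G(v) = 0
K(E) = 2*E
q(u, t) = t*u/6 (q(u, t) = (u*t)/6 = (t*u)/6 = t*u/6)
n(R, a) = -2 + R*a
q(K(6), 5)*n(-3 - 4, G(5)) = ((1/6)*5*(2*6))*(-2 + (-3 - 4)*0) = ((1/6)*5*12)*(-2 - 7*0) = 10*(-2 + 0) = 10*(-2) = -20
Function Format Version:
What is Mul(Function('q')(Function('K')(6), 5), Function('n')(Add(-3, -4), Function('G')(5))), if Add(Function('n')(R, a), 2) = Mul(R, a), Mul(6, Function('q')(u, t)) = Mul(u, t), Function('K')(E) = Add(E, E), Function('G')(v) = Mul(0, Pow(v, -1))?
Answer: -20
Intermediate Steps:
Function('G')(v) = 0
Function('K')(E) = Mul(2, E)
Function('q')(u, t) = Mul(Rational(1, 6), t, u) (Function('q')(u, t) = Mul(Rational(1, 6), Mul(u, t)) = Mul(Rational(1, 6), Mul(t, u)) = Mul(Rational(1, 6), t, u))
Function('n')(R, a) = Add(-2, Mul(R, a))
Mul(Function('q')(Function('K')(6), 5), Function('n')(Add(-3, -4), Function('G')(5))) = Mul(Mul(Rational(1, 6), 5, Mul(2, 6)), Add(-2, Mul(Add(-3, -4), 0))) = Mul(Mul(Rational(1, 6), 5, 12), Add(-2, Mul(-7, 0))) = Mul(10, Add(-2, 0)) = Mul(10, -2) = -20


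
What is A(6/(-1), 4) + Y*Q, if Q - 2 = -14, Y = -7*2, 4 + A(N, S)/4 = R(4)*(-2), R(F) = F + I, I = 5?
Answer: 80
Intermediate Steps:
R(F) = 5 + F (R(F) = F + 5 = 5 + F)
A(N, S) = -88 (A(N, S) = -16 + 4*((5 + 4)*(-2)) = -16 + 4*(9*(-2)) = -16 + 4*(-18) = -16 - 72 = -88)
Y = -14
Q = -12 (Q = 2 - 14 = -12)
A(6/(-1), 4) + Y*Q = -88 - 14*(-12) = -88 + 168 = 80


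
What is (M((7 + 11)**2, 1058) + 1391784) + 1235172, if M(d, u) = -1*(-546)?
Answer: 2627502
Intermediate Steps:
M(d, u) = 546
(M((7 + 11)**2, 1058) + 1391784) + 1235172 = (546 + 1391784) + 1235172 = 1392330 + 1235172 = 2627502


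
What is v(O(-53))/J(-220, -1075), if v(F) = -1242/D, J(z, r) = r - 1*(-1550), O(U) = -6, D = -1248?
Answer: 207/98800 ≈ 0.0020951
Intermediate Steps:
J(z, r) = 1550 + r (J(z, r) = r + 1550 = 1550 + r)
v(F) = 207/208 (v(F) = -1242/(-1248) = -1242*(-1/1248) = 207/208)
v(O(-53))/J(-220, -1075) = 207/(208*(1550 - 1075)) = (207/208)/475 = (207/208)*(1/475) = 207/98800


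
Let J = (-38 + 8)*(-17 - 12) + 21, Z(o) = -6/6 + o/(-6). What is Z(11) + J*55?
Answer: 294013/6 ≈ 49002.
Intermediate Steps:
Z(o) = -1 - o/6 (Z(o) = -6*⅙ + o*(-⅙) = -1 - o/6)
J = 891 (J = -30*(-29) + 21 = 870 + 21 = 891)
Z(11) + J*55 = (-1 - ⅙*11) + 891*55 = (-1 - 11/6) + 49005 = -17/6 + 49005 = 294013/6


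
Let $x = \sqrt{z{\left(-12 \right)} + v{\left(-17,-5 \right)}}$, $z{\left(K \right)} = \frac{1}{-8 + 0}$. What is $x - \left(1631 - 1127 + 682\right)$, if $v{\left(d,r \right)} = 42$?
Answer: $-1186 + \frac{\sqrt{670}}{4} \approx -1179.5$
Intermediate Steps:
$z{\left(K \right)} = - \frac{1}{8}$ ($z{\left(K \right)} = \frac{1}{-8} = - \frac{1}{8}$)
$x = \frac{\sqrt{670}}{4}$ ($x = \sqrt{- \frac{1}{8} + 42} = \sqrt{\frac{335}{8}} = \frac{\sqrt{670}}{4} \approx 6.4711$)
$x - \left(1631 - 1127 + 682\right) = \frac{\sqrt{670}}{4} - \left(1631 - 1127 + 682\right) = \frac{\sqrt{670}}{4} - 1186 = -1186 + \frac{\sqrt{670}}{4}$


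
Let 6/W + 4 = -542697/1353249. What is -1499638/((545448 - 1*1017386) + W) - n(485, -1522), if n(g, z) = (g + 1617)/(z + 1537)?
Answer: -962362536691141/7026814906320 ≈ -136.96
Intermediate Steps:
n(g, z) = (1617 + g)/(1537 + z)
W = -2706498/1985231 (W = 6/(-4 - 542697/1353249) = 6/(-4 - 542697*1/1353249) = 6/(-4 - 180899/451083) = 6/(-1985231/451083) = 6*(-451083/1985231) = -2706498/1985231 ≈ -1.3633)
-1499638/((545448 - 1*1017386) + W) - n(485, -1522) = -1499638/((545448 - 1*1017386) - 2706498/1985231) - (1617 + 485)/(1537 - 1522) = -1499638/((545448 - 1017386) - 2706498/1985231) - 2102/15 = -1499638/(-471938 - 2706498/1985231) - 2102/15 = -1499638/(-936908654176/1985231) - 1*2102/15 = -1499638*(-1985231/936908654176) - 2102/15 = 1488563923189/468454327088 - 2102/15 = -962362536691141/7026814906320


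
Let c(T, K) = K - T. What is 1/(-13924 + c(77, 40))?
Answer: -1/13961 ≈ -7.1628e-5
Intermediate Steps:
1/(-13924 + c(77, 40)) = 1/(-13924 + (40 - 1*77)) = 1/(-13924 + (40 - 77)) = 1/(-13924 - 37) = 1/(-13961) = -1/13961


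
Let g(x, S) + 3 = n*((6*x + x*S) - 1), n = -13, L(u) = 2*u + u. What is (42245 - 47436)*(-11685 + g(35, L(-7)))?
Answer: 25176350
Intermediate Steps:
L(u) = 3*u
g(x, S) = 10 - 78*x - 13*S*x (g(x, S) = -3 - 13*((6*x + x*S) - 1) = -3 - 13*((6*x + S*x) - 1) = -3 - 13*(-1 + 6*x + S*x) = -3 + (13 - 78*x - 13*S*x) = 10 - 78*x - 13*S*x)
(42245 - 47436)*(-11685 + g(35, L(-7))) = (42245 - 47436)*(-11685 + (10 - 78*35 - 13*3*(-7)*35)) = -5191*(-11685 + (10 - 2730 - 13*(-21)*35)) = -5191*(-11685 + (10 - 2730 + 9555)) = -5191*(-11685 + 6835) = -5191*(-4850) = 25176350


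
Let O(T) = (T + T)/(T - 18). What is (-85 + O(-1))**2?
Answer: 2601769/361 ≈ 7207.1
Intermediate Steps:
O(T) = 2*T/(-18 + T) (O(T) = (2*T)/(-18 + T) = 2*T/(-18 + T))
(-85 + O(-1))**2 = (-85 + 2*(-1)/(-18 - 1))**2 = (-85 + 2*(-1)/(-19))**2 = (-85 + 2*(-1)*(-1/19))**2 = (-85 + 2/19)**2 = (-1613/19)**2 = 2601769/361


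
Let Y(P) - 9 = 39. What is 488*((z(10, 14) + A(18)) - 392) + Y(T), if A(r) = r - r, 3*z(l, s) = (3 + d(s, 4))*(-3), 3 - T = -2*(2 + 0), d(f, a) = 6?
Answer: -195640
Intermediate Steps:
T = 7 (T = 3 - (-2)*(2 + 0) = 3 - (-2)*2 = 3 - 1*(-4) = 3 + 4 = 7)
z(l, s) = -9 (z(l, s) = ((3 + 6)*(-3))/3 = (9*(-3))/3 = (⅓)*(-27) = -9)
A(r) = 0
Y(P) = 48 (Y(P) = 9 + 39 = 48)
488*((z(10, 14) + A(18)) - 392) + Y(T) = 488*((-9 + 0) - 392) + 48 = 488*(-9 - 392) + 48 = 488*(-401) + 48 = -195688 + 48 = -195640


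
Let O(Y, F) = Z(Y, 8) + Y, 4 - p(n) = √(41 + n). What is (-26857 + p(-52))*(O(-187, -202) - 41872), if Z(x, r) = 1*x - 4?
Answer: 1134539250 + 42250*I*√11 ≈ 1.1345e+9 + 1.4013e+5*I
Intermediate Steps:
Z(x, r) = -4 + x (Z(x, r) = x - 4 = -4 + x)
p(n) = 4 - √(41 + n)
O(Y, F) = -4 + 2*Y (O(Y, F) = (-4 + Y) + Y = -4 + 2*Y)
(-26857 + p(-52))*(O(-187, -202) - 41872) = (-26857 + (4 - √(41 - 52)))*((-4 + 2*(-187)) - 41872) = (-26857 + (4 - √(-11)))*((-4 - 374) - 41872) = (-26857 + (4 - I*√11))*(-378 - 41872) = (-26857 + (4 - I*√11))*(-42250) = (-26853 - I*√11)*(-42250) = 1134539250 + 42250*I*√11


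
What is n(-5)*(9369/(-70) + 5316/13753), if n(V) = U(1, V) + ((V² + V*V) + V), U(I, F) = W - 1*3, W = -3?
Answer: -5010709743/962710 ≈ -5204.8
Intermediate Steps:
U(I, F) = -6 (U(I, F) = -3 - 1*3 = -3 - 3 = -6)
n(V) = -6 + V + 2*V² (n(V) = -6 + ((V² + V*V) + V) = -6 + ((V² + V²) + V) = -6 + (2*V² + V) = -6 + (V + 2*V²) = -6 + V + 2*V²)
n(-5)*(9369/(-70) + 5316/13753) = (-6 - 5 + 2*(-5)²)*(9369/(-70) + 5316/13753) = (-6 - 5 + 2*25)*(9369*(-1/70) + 5316*(1/13753)) = (-6 - 5 + 50)*(-9369/70 + 5316/13753) = 39*(-128479737/962710) = -5010709743/962710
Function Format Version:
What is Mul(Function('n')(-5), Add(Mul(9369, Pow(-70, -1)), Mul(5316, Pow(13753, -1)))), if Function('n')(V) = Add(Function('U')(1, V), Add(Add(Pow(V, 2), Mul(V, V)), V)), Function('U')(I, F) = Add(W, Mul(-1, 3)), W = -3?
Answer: Rational(-5010709743, 962710) ≈ -5204.8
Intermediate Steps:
Function('U')(I, F) = -6 (Function('U')(I, F) = Add(-3, Mul(-1, 3)) = Add(-3, -3) = -6)
Function('n')(V) = Add(-6, V, Mul(2, Pow(V, 2))) (Function('n')(V) = Add(-6, Add(Add(Pow(V, 2), Mul(V, V)), V)) = Add(-6, Add(Add(Pow(V, 2), Pow(V, 2)), V)) = Add(-6, Add(Mul(2, Pow(V, 2)), V)) = Add(-6, Add(V, Mul(2, Pow(V, 2)))) = Add(-6, V, Mul(2, Pow(V, 2))))
Mul(Function('n')(-5), Add(Mul(9369, Pow(-70, -1)), Mul(5316, Pow(13753, -1)))) = Mul(Add(-6, -5, Mul(2, Pow(-5, 2))), Add(Mul(9369, Pow(-70, -1)), Mul(5316, Pow(13753, -1)))) = Mul(Add(-6, -5, Mul(2, 25)), Add(Mul(9369, Rational(-1, 70)), Mul(5316, Rational(1, 13753)))) = Mul(Add(-6, -5, 50), Add(Rational(-9369, 70), Rational(5316, 13753))) = Mul(39, Rational(-128479737, 962710)) = Rational(-5010709743, 962710)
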